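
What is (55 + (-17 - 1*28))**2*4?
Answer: 400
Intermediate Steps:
(55 + (-17 - 1*28))**2*4 = (55 + (-17 - 28))**2*4 = (55 - 45)**2*4 = 10**2*4 = 100*4 = 400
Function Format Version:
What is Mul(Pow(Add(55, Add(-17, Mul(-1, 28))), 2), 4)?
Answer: 400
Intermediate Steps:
Mul(Pow(Add(55, Add(-17, Mul(-1, 28))), 2), 4) = Mul(Pow(Add(55, Add(-17, -28)), 2), 4) = Mul(Pow(Add(55, -45), 2), 4) = Mul(Pow(10, 2), 4) = Mul(100, 4) = 400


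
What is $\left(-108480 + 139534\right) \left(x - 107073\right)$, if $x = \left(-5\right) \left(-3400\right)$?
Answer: $-2797126942$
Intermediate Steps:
$x = 17000$
$\left(-108480 + 139534\right) \left(x - 107073\right) = \left(-108480 + 139534\right) \left(17000 - 107073\right) = 31054 \left(-90073\right) = -2797126942$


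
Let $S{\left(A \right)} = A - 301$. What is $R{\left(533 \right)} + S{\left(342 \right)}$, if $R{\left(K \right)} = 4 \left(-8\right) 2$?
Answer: $-23$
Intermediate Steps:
$R{\left(K \right)} = -64$ ($R{\left(K \right)} = \left(-32\right) 2 = -64$)
$S{\left(A \right)} = -301 + A$
$R{\left(533 \right)} + S{\left(342 \right)} = -64 + \left(-301 + 342\right) = -64 + 41 = -23$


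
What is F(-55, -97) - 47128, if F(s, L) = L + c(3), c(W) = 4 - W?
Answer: -47224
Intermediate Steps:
F(s, L) = 1 + L (F(s, L) = L + (4 - 1*3) = L + (4 - 3) = L + 1 = 1 + L)
F(-55, -97) - 47128 = (1 - 97) - 47128 = -96 - 47128 = -47224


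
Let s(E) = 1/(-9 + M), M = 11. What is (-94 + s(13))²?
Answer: 34969/4 ≈ 8742.3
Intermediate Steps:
s(E) = ½ (s(E) = 1/(-9 + 11) = 1/2 = ½)
(-94 + s(13))² = (-94 + ½)² = (-187/2)² = 34969/4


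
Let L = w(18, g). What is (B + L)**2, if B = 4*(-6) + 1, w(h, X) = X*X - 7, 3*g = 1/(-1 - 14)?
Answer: 3690441001/4100625 ≈ 899.97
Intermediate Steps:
g = -1/45 (g = 1/(3*(-1 - 14)) = (1/3)/(-15) = (1/3)*(-1/15) = -1/45 ≈ -0.022222)
w(h, X) = -7 + X**2 (w(h, X) = X**2 - 7 = -7 + X**2)
B = -23 (B = -24 + 1 = -23)
L = -14174/2025 (L = -7 + (-1/45)**2 = -7 + 1/2025 = -14174/2025 ≈ -6.9995)
(B + L)**2 = (-23 - 14174/2025)**2 = (-60749/2025)**2 = 3690441001/4100625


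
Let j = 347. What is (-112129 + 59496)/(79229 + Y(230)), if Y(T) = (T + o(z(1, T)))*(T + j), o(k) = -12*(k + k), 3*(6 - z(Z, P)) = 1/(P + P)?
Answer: -6052795/14819019 ≈ -0.40845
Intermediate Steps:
z(Z, P) = 6 - 1/(6*P) (z(Z, P) = 6 - 1/(3*(P + P)) = 6 - 1/(2*P)/3 = 6 - 1/(6*P))
o(k) = -24*k
Y(T) = (347 + T)*(-144 + T + 4/T) (Y(T) = (T - 24*(6 - 1/(6*T)))*(T + 347) = (T + (-144 + 4/T))*(347 + T) = (-144 + T + 4/T)*(347 + T) = (347 + T)*(-144 + T + 4/T))
(-112129 + 59496)/(79229 + Y(230)) = (-112129 + 59496)/(79229 + (-49964 + 230**2 + 203*230 + 1388/230)) = -52633/(79229 + (-49964 + 52900 + 46690 + 1388*(1/230))) = -52633/(79229 + (-49964 + 52900 + 46690 + 694/115)) = -52633/(79229 + 5707684/115) = -52633/14819019/115 = -52633*115/14819019 = -6052795/14819019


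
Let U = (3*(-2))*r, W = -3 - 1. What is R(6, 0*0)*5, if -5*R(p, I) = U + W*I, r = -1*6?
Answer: -36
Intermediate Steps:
W = -4
r = -6
U = 36 (U = (3*(-2))*(-6) = -6*(-6) = 36)
R(p, I) = -36/5 + 4*I/5 (R(p, I) = -(36 - 4*I)/5 = -36/5 + 4*I/5)
R(6, 0*0)*5 = (-36/5 + 4*(0*0)/5)*5 = (-36/5 + (4/5)*0)*5 = (-36/5 + 0)*5 = -36/5*5 = -36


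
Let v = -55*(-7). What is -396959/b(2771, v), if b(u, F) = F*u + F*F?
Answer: -396959/1215060 ≈ -0.32670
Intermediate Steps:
v = 385
b(u, F) = F² + F*u (b(u, F) = F*u + F² = F² + F*u)
-396959/b(2771, v) = -396959*1/(385*(385 + 2771)) = -396959/(385*3156) = -396959/1215060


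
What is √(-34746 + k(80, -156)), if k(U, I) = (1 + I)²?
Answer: I*√10721 ≈ 103.54*I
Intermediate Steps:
√(-34746 + k(80, -156)) = √(-34746 + (1 - 156)²) = √(-34746 + (-155)²) = √(-34746 + 24025) = √(-10721) = I*√10721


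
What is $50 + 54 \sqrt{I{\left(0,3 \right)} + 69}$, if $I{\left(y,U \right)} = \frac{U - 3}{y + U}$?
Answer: $50 + 54 \sqrt{69} \approx 498.56$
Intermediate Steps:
$I{\left(y,U \right)} = \frac{-3 + U}{U + y}$
$50 + 54 \sqrt{I{\left(0,3 \right)} + 69} = 50 + 54 \sqrt{\frac{-3 + 3}{3 + 0} + 69} = 50 + 54 \sqrt{\frac{1}{3} \cdot 0 + 69} = 50 + 54 \sqrt{0 + 69} = 50 + 54 \sqrt{69}$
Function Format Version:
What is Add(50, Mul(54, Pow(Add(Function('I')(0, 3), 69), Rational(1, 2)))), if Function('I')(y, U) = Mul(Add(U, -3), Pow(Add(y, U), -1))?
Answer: Add(50, Mul(54, Pow(69, Rational(1, 2)))) ≈ 498.56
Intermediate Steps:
Function('I')(y, U) = Mul(Pow(Add(U, y), -1), Add(-3, U)) (Function('I')(y, U) = Mul(Add(-3, U), Pow(Add(U, y), -1)) = Mul(Pow(Add(U, y), -1), Add(-3, U)))
Add(50, Mul(54, Pow(Add(Function('I')(0, 3), 69), Rational(1, 2)))) = Add(50, Mul(54, Pow(Add(Mul(Pow(Add(3, 0), -1), Add(-3, 3)), 69), Rational(1, 2)))) = Add(50, Mul(54, Pow(Add(Mul(Pow(3, -1), 0), 69), Rational(1, 2)))) = Add(50, Mul(54, Pow(Add(Mul(Rational(1, 3), 0), 69), Rational(1, 2)))) = Add(50, Mul(54, Pow(Add(0, 69), Rational(1, 2)))) = Add(50, Mul(54, Pow(69, Rational(1, 2))))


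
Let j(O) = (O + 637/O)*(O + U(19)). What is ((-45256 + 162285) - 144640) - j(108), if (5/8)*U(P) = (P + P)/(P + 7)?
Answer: -70512998/1755 ≈ -40178.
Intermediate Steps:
U(P) = 16*P/(5*(7 + P)) (U(P) = 8*((P + P)/(P + 7))/5 = 8*((2*P)/(7 + P))/5 = 8*(2*P/(7 + P))/5 = 16*P/(5*(7 + P)))
j(O) = (152/65 + O)*(O + 637/O) (j(O) = (O + 637/O)*(O + (16/5)*19/(7 + 19)) = (O + 637/O)*(O + (16/5)*19/26) = (O + 637/O)*(O + (16/5)*19*(1/26)) = (O + 637/O)*(O + 152/65) = (O + 637/O)*(152/65 + O) = (152/65 + O)*(O + 637/O))
((-45256 + 162285) - 144640) - j(108) = ((-45256 + 162285) - 144640) - (637 + 108² + (152/65)*108 + (7448/5)/108) = (117029 - 144640) - (637 + 11664 + 16416/65 + (7448/5)*(1/108)) = -27611 - (637 + 11664 + 16416/65 + 1862/135) = -27611 - 1*22055693/1755 = -27611 - 22055693/1755 = -70512998/1755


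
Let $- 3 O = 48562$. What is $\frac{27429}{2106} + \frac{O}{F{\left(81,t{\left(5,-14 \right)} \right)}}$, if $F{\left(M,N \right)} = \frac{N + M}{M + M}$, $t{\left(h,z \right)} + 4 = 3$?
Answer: $- \frac{230019607}{7020} \approx -32766.0$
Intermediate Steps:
$t{\left(h,z \right)} = -1$ ($t{\left(h,z \right)} = -4 + 3 = -1$)
$F{\left(M,N \right)} = \frac{M + N}{2 M}$
$O = - \frac{48562}{3}$ ($O = \left(- \frac{1}{3}\right) 48562 = - \frac{48562}{3} \approx -16187.0$)
$\frac{27429}{2106} + \frac{O}{F{\left(81,t{\left(5,-14 \right)} \right)}} = \frac{27429}{2106} - \frac{48562}{3 \frac{81 - 1}{2 \cdot 81}} = 27429 \cdot \frac{1}{2106} - \frac{48562}{3 \cdot \frac{1}{2} \cdot \frac{1}{81} \cdot 80} = \frac{9143}{702} - \frac{48562}{3 \cdot \frac{40}{81}} = \frac{9143}{702} - \frac{655587}{20} = - \frac{230019607}{7020}$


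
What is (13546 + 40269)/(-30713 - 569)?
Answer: -53815/31282 ≈ -1.7203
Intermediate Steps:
(13546 + 40269)/(-30713 - 569) = 53815/(-31282) = 53815*(-1/31282) = -53815/31282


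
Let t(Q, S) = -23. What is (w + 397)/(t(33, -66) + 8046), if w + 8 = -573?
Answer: -184/8023 ≈ -0.022934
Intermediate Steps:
w = -581 (w = -8 - 573 = -581)
(w + 397)/(t(33, -66) + 8046) = (-581 + 397)/(-23 + 8046) = -184/8023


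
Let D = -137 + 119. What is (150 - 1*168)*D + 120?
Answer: 444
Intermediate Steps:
D = -18
(150 - 1*168)*D + 120 = (150 - 1*168)*(-18) + 120 = (150 - 168)*(-18) + 120 = -18*(-18) + 120 = 324 + 120 = 444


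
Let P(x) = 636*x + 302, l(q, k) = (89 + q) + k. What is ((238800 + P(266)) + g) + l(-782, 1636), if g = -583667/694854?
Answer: 284348265067/694854 ≈ 4.0922e+5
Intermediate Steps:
l(q, k) = 89 + k + q
P(x) = 302 + 636*x
g = -583667/694854 (g = -583667*1/694854 = -583667/694854 ≈ -0.83998)
((238800 + P(266)) + g) + l(-782, 1636) = ((238800 + (302 + 636*266)) - 583667/694854) + (89 + 1636 - 782) = ((238800 + (302 + 169176)) - 583667/694854) + 943 = ((238800 + 169478) - 583667/694854) + 943 = (408278 - 583667/694854) + 943 = 283693017745/694854 + 943 = 284348265067/694854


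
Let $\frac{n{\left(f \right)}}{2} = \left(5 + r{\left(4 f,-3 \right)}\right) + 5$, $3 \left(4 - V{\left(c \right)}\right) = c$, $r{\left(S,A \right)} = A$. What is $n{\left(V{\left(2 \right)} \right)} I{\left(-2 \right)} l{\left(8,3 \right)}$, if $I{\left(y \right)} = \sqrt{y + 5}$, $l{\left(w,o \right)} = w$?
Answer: $112 \sqrt{3} \approx 193.99$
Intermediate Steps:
$I{\left(y \right)} = \sqrt{5 + y}$
$V{\left(c \right)} = 4 - \frac{c}{3}$
$n{\left(f \right)} = 14$ ($n{\left(f \right)} = 2 \left(\left(5 - 3\right) + 5\right) = 2 \left(2 + 5\right) = 2 \cdot 7 = 14$)
$n{\left(V{\left(2 \right)} \right)} I{\left(-2 \right)} l{\left(8,3 \right)} = 14 \sqrt{5 - 2} \cdot 8 = 14 \sqrt{3} \cdot 8 = 112 \sqrt{3}$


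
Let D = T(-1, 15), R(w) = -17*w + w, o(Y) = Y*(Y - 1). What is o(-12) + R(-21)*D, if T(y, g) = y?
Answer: -180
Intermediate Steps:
o(Y) = Y*(-1 + Y)
R(w) = -16*w
D = -1
o(-12) + R(-21)*D = -12*(-1 - 12) - 16*(-21)*(-1) = -12*(-13) + 336*(-1) = 156 - 336 = -180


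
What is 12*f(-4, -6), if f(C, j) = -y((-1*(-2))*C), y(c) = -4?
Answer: 48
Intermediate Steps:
f(C, j) = 4 (f(C, j) = -1*(-4) = 4)
12*f(-4, -6) = 12*4 = 48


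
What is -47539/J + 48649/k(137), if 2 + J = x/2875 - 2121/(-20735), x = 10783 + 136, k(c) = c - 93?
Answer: -11918291022109/498419196 ≈ -23912.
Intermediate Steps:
k(c) = -93 + c
x = 10919
J = 22655418/11922625 (J = -2 + (10919/2875 - 2121/(-20735)) = -2 + (10919*(1/2875) - 2121*(-1/20735)) = -2 + (10919/2875 + 2121/20735) = -2 + 46500668/11922625 = 22655418/11922625 ≈ 1.9002)
-47539/J + 48649/k(137) = -47539/22655418/11922625 + 48649/(-93 + 137) = -47539*11922625/22655418 + 48649/44 = -566789669875/22655418 + 48649*(1/44) = -566789669875/22655418 + 48649/44 = -11918291022109/498419196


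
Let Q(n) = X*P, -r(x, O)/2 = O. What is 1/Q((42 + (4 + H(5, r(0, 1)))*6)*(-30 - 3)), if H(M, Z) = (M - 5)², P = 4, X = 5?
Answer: 1/20 ≈ 0.050000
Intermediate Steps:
r(x, O) = -2*O
H(M, Z) = (-5 + M)²
Q(n) = 20 (Q(n) = 5*4 = 20)
1/Q((42 + (4 + H(5, r(0, 1)))*6)*(-30 - 3)) = 1/20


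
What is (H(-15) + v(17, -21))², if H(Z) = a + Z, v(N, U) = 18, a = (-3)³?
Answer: 576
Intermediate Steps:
a = -27
H(Z) = -27 + Z
(H(-15) + v(17, -21))² = ((-27 - 15) + 18)² = (-42 + 18)² = (-24)² = 576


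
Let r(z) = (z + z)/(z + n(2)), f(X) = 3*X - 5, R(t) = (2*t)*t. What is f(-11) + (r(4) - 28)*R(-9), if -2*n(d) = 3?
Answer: -20278/5 ≈ -4055.6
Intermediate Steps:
n(d) = -3/2 (n(d) = -½*3 = -3/2)
R(t) = 2*t²
f(X) = -5 + 3*X
r(z) = 2*z/(-3/2 + z) (r(z) = (z + z)/(z - 3/2) = (2*z)/(-3/2 + z) = 2*z/(-3/2 + z))
f(-11) + (r(4) - 28)*R(-9) = (-5 + 3*(-11)) + (4*4/(-3 + 2*4) - 28)*(2*(-9)²) = (-5 - 33) + (4*4/(-3 + 8) - 28)*(2*81) = -38 + (4*4/5 - 28)*162 = -38 + (4*4*(⅕) - 28)*162 = -38 + (16/5 - 28)*162 = -38 - 124/5*162 = -38 - 20088/5 = -20278/5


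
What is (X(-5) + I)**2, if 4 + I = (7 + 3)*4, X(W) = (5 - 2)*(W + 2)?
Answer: 729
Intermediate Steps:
X(W) = 6 + 3*W (X(W) = 3*(2 + W) = 6 + 3*W)
I = 36 (I = -4 + (7 + 3)*4 = -4 + 10*4 = -4 + 40 = 36)
(X(-5) + I)**2 = ((6 + 3*(-5)) + 36)**2 = ((6 - 15) + 36)**2 = (-9 + 36)**2 = 27**2 = 729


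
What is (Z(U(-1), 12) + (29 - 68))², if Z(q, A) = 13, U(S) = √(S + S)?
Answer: 676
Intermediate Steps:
U(S) = √2*√S (U(S) = √(2*S) = √2*√S)
(Z(U(-1), 12) + (29 - 68))² = (13 + (29 - 68))² = (13 - 39)² = (-26)² = 676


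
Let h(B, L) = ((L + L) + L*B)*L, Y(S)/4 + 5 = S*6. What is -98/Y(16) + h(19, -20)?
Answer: 218393/26 ≈ 8399.7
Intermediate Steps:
Y(S) = -20 + 24*S (Y(S) = -20 + 4*(S*6) = -20 + 4*(6*S) = -20 + 24*S)
h(B, L) = L*(2*L + B*L) (h(B, L) = (2*L + B*L)*L = L*(2*L + B*L))
-98/Y(16) + h(19, -20) = -98/(-20 + 24*16) + (-20)²*(2 + 19) = -98/(-20 + 384) + 400*21 = -98/364 + 8400 = -98*1/364 + 8400 = -7/26 + 8400 = 218393/26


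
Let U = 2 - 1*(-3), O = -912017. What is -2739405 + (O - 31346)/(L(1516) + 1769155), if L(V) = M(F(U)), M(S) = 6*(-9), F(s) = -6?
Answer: -4846285068268/1769101 ≈ -2.7394e+6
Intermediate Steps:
U = 5 (U = 2 + 3 = 5)
M(S) = -54
L(V) = -54
-2739405 + (O - 31346)/(L(1516) + 1769155) = -2739405 + (-912017 - 31346)/(-54 + 1769155) = -2739405 - 943363/1769101 = -4846285068268/1769101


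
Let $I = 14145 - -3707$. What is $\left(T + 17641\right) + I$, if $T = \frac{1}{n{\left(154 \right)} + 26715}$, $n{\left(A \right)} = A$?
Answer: $\frac{953661418}{26869} \approx 35493.0$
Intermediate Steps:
$T = \frac{1}{26869}$ ($T = \frac{1}{154 + 26715} = \frac{1}{26869} \approx 3.7218 \cdot 10^{-5}$)
$I = 17852$ ($I = 14145 + 3707 = 17852$)
$\left(T + 17641\right) + I = \left(\frac{1}{26869} + 17641\right) + 17852 = \frac{473996030}{26869} + 17852 = \frac{953661418}{26869}$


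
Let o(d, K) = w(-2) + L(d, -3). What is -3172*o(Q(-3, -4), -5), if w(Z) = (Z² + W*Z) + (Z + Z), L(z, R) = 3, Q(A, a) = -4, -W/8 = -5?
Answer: 244244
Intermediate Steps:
W = 40 (W = -8*(-5) = 40)
w(Z) = Z² + 42*Z (w(Z) = (Z² + 40*Z) + (Z + Z) = (Z² + 40*Z) + 2*Z = Z² + 42*Z)
o(d, K) = -77 (o(d, K) = -2*(42 - 2) + 3 = -2*40 + 3 = -80 + 3 = -77)
-3172*o(Q(-3, -4), -5) = -3172*(-77) = 244244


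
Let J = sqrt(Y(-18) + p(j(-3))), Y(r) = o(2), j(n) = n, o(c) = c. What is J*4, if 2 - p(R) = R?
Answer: 4*sqrt(7) ≈ 10.583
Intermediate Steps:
Y(r) = 2
p(R) = 2 - R
J = sqrt(7) (J = sqrt(2 + (2 - 1*(-3))) = sqrt(2 + (2 + 3)) = sqrt(2 + 5) = sqrt(7) ≈ 2.6458)
J*4 = sqrt(7)*4 = 4*sqrt(7)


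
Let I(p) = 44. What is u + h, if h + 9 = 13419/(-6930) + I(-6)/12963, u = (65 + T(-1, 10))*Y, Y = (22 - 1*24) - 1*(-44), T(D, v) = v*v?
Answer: 9866105251/1425930 ≈ 6919.1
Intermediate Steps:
T(D, v) = v²
Y = 42 (Y = (22 - 24) + 44 = -2 + 44 = 42)
u = 6930 (u = (65 + 10²)*42 = (65 + 100)*42 = 165*42 = 6930)
h = -15589649/1425930 (h = -9 + (13419/(-6930) + 44/12963) = -9 + (13419*(-1/6930) + 44*(1/12963)) = -9 + (-213/110 + 44/12963) = -9 - 2756279/1425930 = -15589649/1425930 ≈ -10.933)
u + h = 6930 - 15589649/1425930 = 9866105251/1425930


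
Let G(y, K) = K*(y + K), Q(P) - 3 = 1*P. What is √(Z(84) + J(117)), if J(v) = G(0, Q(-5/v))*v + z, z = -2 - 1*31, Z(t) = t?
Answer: √1633879/39 ≈ 32.775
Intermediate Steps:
Q(P) = 3 + P (Q(P) = 3 + 1*P = 3 + P)
G(y, K) = K*(K + y)
z = -33 (z = -2 - 31 = -33)
J(v) = -33 + v*(3 - 5/v)² (J(v) = ((3 - 5/v)*((3 - 5/v) + 0))*v - 33 = ((3 - 5/v)*(3 - 5/v))*v - 33 = (3 - 5/v)²*v - 33 = v*(3 - 5/v)² - 33 = -33 + v*(3 - 5/v)²)
√(Z(84) + J(117)) = √(84 + (-33 + (-5 + 3*117)²/117)) = √(84 + (-33 + (-5 + 351)²/117)) = √(84 + (-33 + (1/117)*346²)) = √(84 + (-33 + (1/117)*119716)) = √(84 + (-33 + 119716/117)) = √(84 + 115855/117) = √(125683/117) = √1633879/39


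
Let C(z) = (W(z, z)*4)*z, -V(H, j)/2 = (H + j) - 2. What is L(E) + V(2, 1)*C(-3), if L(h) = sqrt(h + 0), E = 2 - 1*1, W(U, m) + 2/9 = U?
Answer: -229/3 ≈ -76.333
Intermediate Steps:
W(U, m) = -2/9 + U
V(H, j) = 4 - 2*H - 2*j (V(H, j) = -2*((H + j) - 2) = -2*(-2 + H + j) = 4 - 2*H - 2*j)
E = 1 (E = 2 - 1 = 1)
L(h) = sqrt(h)
C(z) = z*(-8/9 + 4*z) (C(z) = ((-2/9 + z)*4)*z = (-8/9 + 4*z)*z = z*(-8/9 + 4*z))
L(E) + V(2, 1)*C(-3) = sqrt(1) + (4 - 2*2 - 2*1)*((4/9)*(-3)*(-2 + 9*(-3))) = 1 + (4 - 4 - 2)*((4/9)*(-3)*(-2 - 27)) = 1 - 8*(-3)*(-29)/9 = 1 - 2*116/3 = 1 - 232/3 = -229/3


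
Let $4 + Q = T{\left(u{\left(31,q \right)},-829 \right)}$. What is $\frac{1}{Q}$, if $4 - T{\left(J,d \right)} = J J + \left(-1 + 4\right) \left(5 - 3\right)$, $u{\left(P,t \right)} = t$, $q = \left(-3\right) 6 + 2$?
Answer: $- \frac{1}{262} \approx -0.0038168$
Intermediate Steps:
$q = -16$ ($q = -18 + 2 = -16$)
$T{\left(J,d \right)} = -2 - J^{2}$ ($T{\left(J,d \right)} = 4 - \left(J J + \left(-1 + 4\right) \left(5 - 3\right)\right) = 4 - \left(J^{2} + 3 \cdot 2\right) = 4 - \left(J^{2} + 6\right) = 4 - \left(6 + J^{2}\right) = -2 - J^{2}$)
$Q = -262$ ($Q = -4 - 258 = -262$)
$\frac{1}{Q} = \frac{1}{-262} = - \frac{1}{262}$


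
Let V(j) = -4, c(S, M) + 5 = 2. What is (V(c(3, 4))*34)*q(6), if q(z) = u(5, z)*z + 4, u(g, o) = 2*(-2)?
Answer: 2720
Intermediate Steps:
c(S, M) = -3 (c(S, M) = -5 + 2 = -3)
u(g, o) = -4
q(z) = 4 - 4*z (q(z) = -4*z + 4 = 4 - 4*z)
(V(c(3, 4))*34)*q(6) = (-4*34)*(4 - 4*6) = -136*(4 - 24) = -136*(-20) = 2720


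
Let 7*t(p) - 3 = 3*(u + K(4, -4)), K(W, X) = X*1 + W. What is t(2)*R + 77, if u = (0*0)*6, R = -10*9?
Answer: 269/7 ≈ 38.429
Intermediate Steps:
R = -90
K(W, X) = W + X (K(W, X) = X + W = W + X)
u = 0 (u = 0*6 = 0)
t(p) = 3/7 (t(p) = 3/7 + (3*(0 + (4 - 4)))/7 = 3/7 + (3*(0 + 0))/7 = 3/7 + (3*0)/7 = 3/7 + (⅐)*0 = 3/7 + 0 = 3/7)
t(2)*R + 77 = (3/7)*(-90) + 77 = -270/7 + 77 = 269/7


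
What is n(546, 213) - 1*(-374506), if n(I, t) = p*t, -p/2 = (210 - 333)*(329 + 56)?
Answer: 20547736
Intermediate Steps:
p = 94710 (p = -2*(210 - 333)*(329 + 56) = -(-246)*385 = -2*(-47355) = 94710)
n(I, t) = 94710*t
n(546, 213) - 1*(-374506) = 94710*213 - 1*(-374506) = 20173230 + 374506 = 20547736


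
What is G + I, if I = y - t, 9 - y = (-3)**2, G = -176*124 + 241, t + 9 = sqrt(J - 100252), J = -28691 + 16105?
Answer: -21574 - I*sqrt(112838) ≈ -21574.0 - 335.91*I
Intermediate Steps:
J = -12586
t = -9 + I*sqrt(112838) (t = -9 + sqrt(-12586 - 100252) = -9 + sqrt(-112838) = -9 + I*sqrt(112838) ≈ -9.0 + 335.91*I)
G = -21583 (G = -21824 + 241 = -21583)
y = 0 (y = 9 - 1*(-3)**2 = 9 - 1*9 = 9 - 9 = 0)
I = 9 - I*sqrt(112838) (I = 0 - (-9 + I*sqrt(112838)) = 0 + (9 - I*sqrt(112838)) = 9 - I*sqrt(112838) ≈ 9.0 - 335.91*I)
G + I = -21583 + (9 - I*sqrt(112838)) = -21574 - I*sqrt(112838)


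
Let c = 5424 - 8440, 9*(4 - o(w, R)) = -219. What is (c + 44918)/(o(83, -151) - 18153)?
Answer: -62853/27187 ≈ -2.3119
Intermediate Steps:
o(w, R) = 85/3 (o(w, R) = 4 - ⅑*(-219) = 4 + 73/3 = 85/3)
c = -3016
(c + 44918)/(o(83, -151) - 18153) = (-3016 + 44918)/(85/3 - 18153) = 41902/(-54374/3) = 41902*(-3/54374) = -62853/27187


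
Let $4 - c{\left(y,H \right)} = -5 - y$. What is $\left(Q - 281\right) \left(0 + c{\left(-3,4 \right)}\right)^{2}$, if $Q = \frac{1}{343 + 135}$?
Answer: $- \frac{2417706}{239} \approx -10116.0$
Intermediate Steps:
$Q = \frac{1}{478} \approx 0.002092$
$c{\left(y,H \right)} = 9 + y$ ($c{\left(y,H \right)} = 4 - \left(-5 - y\right) = 4 + \left(5 + y\right) = 9 + y$)
$\left(Q - 281\right) \left(0 + c{\left(-3,4 \right)}\right)^{2} = \left(\frac{1}{478} - 281\right) \left(0 + \left(9 - 3\right)\right)^{2} = - \frac{134317 \left(0 + 6\right)^{2}}{478} = - \frac{134317 \cdot 6^{2}}{478} = \left(- \frac{134317}{478}\right) 36 = - \frac{2417706}{239}$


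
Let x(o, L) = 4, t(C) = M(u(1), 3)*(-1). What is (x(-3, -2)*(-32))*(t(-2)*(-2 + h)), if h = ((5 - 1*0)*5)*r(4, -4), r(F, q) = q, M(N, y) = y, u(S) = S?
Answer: -39168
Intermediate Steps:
t(C) = -3 (t(C) = 3*(-1) = -3)
h = -100 (h = ((5 - 1*0)*5)*(-4) = ((5 + 0)*5)*(-4) = (5*5)*(-4) = 25*(-4) = -100)
(x(-3, -2)*(-32))*(t(-2)*(-2 + h)) = (4*(-32))*(-3*(-2 - 100)) = -(-384)*(-102) = -128*306 = -39168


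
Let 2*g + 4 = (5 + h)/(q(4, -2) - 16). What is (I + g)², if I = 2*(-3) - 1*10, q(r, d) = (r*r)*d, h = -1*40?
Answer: 2866249/9216 ≈ 311.01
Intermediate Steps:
h = -40
q(r, d) = d*r² (q(r, d) = r²*d = d*r²)
g = -157/96 (g = -2 + ((5 - 40)/(-2*4² - 16))/2 = -2 + (-35/(-2*16 - 16))/2 = -2 + (-35/(-32 - 16))/2 = -2 + (-35/(-48))/2 = -2 + (-35*(-1/48))/2 = -2 + (½)*(35/48) = -2 + 35/96 = -157/96 ≈ -1.6354)
I = -16 (I = -6 - 10 = -16)
(I + g)² = (-16 - 157/96)² = (-1693/96)² = 2866249/9216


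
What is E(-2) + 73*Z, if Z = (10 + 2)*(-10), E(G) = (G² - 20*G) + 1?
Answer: -8715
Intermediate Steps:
E(G) = 1 + G² - 20*G
Z = -120 (Z = 12*(-10) = -120)
E(-2) + 73*Z = (1 + (-2)² - 20*(-2)) + 73*(-120) = (1 + 4 + 40) - 8760 = 45 - 8760 = -8715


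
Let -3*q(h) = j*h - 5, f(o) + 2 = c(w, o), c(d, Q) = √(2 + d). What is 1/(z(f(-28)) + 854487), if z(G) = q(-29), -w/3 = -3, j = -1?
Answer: 1/854479 ≈ 1.1703e-6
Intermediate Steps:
w = 9 (w = -3*(-3) = 9)
f(o) = -2 + √11 (f(o) = -2 + √(2 + 9) = -2 + √11)
q(h) = 5/3 + h/3 (q(h) = -(-h - 5)/3 = -(-5 - h)/3 = 5/3 + h/3)
z(G) = -8 (z(G) = 5/3 + (⅓)*(-29) = 5/3 - 29/3 = -8)
1/(z(f(-28)) + 854487) = 1/(-8 + 854487) = 1/854479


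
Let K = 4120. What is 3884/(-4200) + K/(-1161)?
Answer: -1817777/406350 ≈ -4.4734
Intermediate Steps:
3884/(-4200) + K/(-1161) = 3884/(-4200) + 4120/(-1161) = 3884*(-1/4200) + 4120*(-1/1161) = -971/1050 - 4120/1161 = -1817777/406350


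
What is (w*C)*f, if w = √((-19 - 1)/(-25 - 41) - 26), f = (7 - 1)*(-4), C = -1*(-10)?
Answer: -320*I*√1749/11 ≈ -1216.6*I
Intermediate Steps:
C = 10
f = -24 (f = 6*(-4) = -24)
w = 4*I*√1749/33 (w = √(-20/(-66) - 26) = √(-20*(-1/66) - 26) = √(10/33 - 26) = √(-848/33) = 4*I*√1749/33 ≈ 5.0692*I)
(w*C)*f = ((4*I*√1749/33)*10)*(-24) = (40*I*√1749/33)*(-24) = -320*I*√1749/11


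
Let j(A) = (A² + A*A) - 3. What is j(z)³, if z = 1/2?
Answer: -125/8 ≈ -15.625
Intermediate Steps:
z = ½ ≈ 0.50000
j(A) = -3 + 2*A² (j(A) = (A² + A²) - 3 = 2*A² - 3 = -3 + 2*A²)
j(z)³ = (-3 + 2*(½)²)³ = (-3 + 2*(¼))³ = (-3 + ½)³ = (-5/2)³ = -125/8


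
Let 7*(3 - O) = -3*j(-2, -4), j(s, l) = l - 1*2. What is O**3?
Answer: 27/343 ≈ 0.078717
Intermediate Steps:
j(s, l) = -2 + l (j(s, l) = l - 2 = -2 + l)
O = 3/7 (O = 3 - (-3)*(-2 - 4)/7 = 3 - (-3)*(-6)/7 = 3 - 1/7*18 = 3 - 18/7 = 3/7 ≈ 0.42857)
O**3 = (3/7)**3 = 27/343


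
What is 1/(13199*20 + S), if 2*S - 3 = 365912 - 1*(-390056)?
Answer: 2/1283931 ≈ 1.5577e-6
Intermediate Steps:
S = 755971/2 (S = 3/2 + (365912 - 1*(-390056))/2 = 3/2 + (365912 + 390056)/2 = 3/2 + (½)*755968 = 3/2 + 377984 = 755971/2 ≈ 3.7799e+5)
1/(13199*20 + S) = 1/(13199*20 + 755971/2) = 1/(263980 + 755971/2) = 1/(1283931/2) = 2/1283931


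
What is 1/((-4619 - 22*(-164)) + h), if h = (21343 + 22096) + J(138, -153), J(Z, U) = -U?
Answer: 1/42581 ≈ 2.3485e-5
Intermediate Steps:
h = 43592 (h = (21343 + 22096) - 1*(-153) = 43439 + 153 = 43592)
1/((-4619 - 22*(-164)) + h) = 1/((-4619 - 22*(-164)) + 43592) = 1/((-4619 - 1*(-3608)) + 43592) = 1/((-4619 + 3608) + 43592) = 1/(-1011 + 43592) = 1/42581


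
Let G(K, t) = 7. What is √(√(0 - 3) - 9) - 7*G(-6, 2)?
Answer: -49 + √(-9 + I*√3) ≈ -48.713 + 3.0137*I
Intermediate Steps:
√(√(0 - 3) - 9) - 7*G(-6, 2) = √(√(0 - 3) - 9) - 7*7 = √(√(-3) - 9) - 49 = √(I*√3 - 9) - 49 = √(-9 + I*√3) - 49 = -49 + √(-9 + I*√3)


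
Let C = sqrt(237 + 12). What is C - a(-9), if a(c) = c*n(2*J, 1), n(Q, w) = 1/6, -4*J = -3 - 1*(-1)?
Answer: 3/2 + sqrt(249) ≈ 17.280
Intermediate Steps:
J = 1/2 (J = -(-3 - 1*(-1))/4 = -(-3 + 1)/4 = -1/4*(-2) = 1/2 ≈ 0.50000)
n(Q, w) = 1/6
a(c) = c/6 (a(c) = c*(1/6) = c/6)
C = sqrt(249) ≈ 15.780
C - a(-9) = sqrt(249) - (-9)/6 = sqrt(249) - 1*(-3/2) = sqrt(249) + 3/2 = 3/2 + sqrt(249)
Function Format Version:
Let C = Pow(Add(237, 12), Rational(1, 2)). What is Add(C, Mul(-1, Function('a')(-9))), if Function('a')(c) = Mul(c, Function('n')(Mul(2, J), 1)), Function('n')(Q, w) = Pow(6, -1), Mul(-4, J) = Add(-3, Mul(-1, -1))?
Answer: Add(Rational(3, 2), Pow(249, Rational(1, 2))) ≈ 17.280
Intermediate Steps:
J = Rational(1, 2) (J = Mul(Rational(-1, 4), Add(-3, Mul(-1, -1))) = Mul(Rational(-1, 4), Add(-3, 1)) = Mul(Rational(-1, 4), -2) = Rational(1, 2) ≈ 0.50000)
Function('n')(Q, w) = Rational(1, 6)
Function('a')(c) = Mul(Rational(1, 6), c) (Function('a')(c) = Mul(c, Rational(1, 6)) = Mul(Rational(1, 6), c))
C = Pow(249, Rational(1, 2)) ≈ 15.780
Add(C, Mul(-1, Function('a')(-9))) = Add(Pow(249, Rational(1, 2)), Mul(-1, Mul(Rational(1, 6), -9))) = Add(Pow(249, Rational(1, 2)), Mul(-1, Rational(-3, 2))) = Add(Pow(249, Rational(1, 2)), Rational(3, 2)) = Add(Rational(3, 2), Pow(249, Rational(1, 2)))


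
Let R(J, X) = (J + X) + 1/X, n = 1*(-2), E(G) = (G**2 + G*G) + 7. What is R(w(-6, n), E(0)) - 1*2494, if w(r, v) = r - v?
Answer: -17436/7 ≈ -2490.9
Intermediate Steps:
E(G) = 7 + 2*G**2 (E(G) = (G**2 + G**2) + 7 = 2*G**2 + 7 = 7 + 2*G**2)
n = -2
R(J, X) = J + X + 1/X
R(w(-6, n), E(0)) - 1*2494 = ((-6 - 1*(-2)) + (7 + 2*0**2) + 1/(7 + 2*0**2)) - 1*2494 = ((-6 + 2) + (7 + 2*0) + 1/(7 + 2*0)) - 2494 = (-4 + (7 + 0) + 1/(7 + 0)) - 2494 = (-4 + 7 + 1/7) - 2494 = 22/7 - 2494 = -17436/7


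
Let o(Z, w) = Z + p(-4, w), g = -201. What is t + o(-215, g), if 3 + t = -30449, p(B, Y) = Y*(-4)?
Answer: -29863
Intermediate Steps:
p(B, Y) = -4*Y
t = -30452 (t = -3 - 30449 = -30452)
o(Z, w) = Z - 4*w
t + o(-215, g) = -30452 + (-215 - 4*(-201)) = -30452 + (-215 + 804) = -30452 + 589 = -29863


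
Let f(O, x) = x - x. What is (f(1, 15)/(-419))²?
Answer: 0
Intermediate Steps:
f(O, x) = 0
(f(1, 15)/(-419))² = (0/(-419))² = (0*(-1/419))² = 0² = 0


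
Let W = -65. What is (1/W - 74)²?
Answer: 23145721/4225 ≈ 5478.3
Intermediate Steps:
(1/W - 74)² = (1/(-65) - 74)² = (-1/65 - 74)² = (-4811/65)² = 23145721/4225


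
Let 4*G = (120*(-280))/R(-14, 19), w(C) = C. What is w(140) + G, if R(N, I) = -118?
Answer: 12460/59 ≈ 211.19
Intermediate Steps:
G = 4200/59 (G = ((120*(-280))/(-118))/4 = (-33600*(-1/118))/4 = (1/4)*(16800/59) = 4200/59 ≈ 71.186)
w(140) + G = 140 + 4200/59 = 12460/59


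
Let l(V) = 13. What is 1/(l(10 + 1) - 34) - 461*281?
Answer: -2720362/21 ≈ -1.2954e+5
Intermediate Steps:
1/(l(10 + 1) - 34) - 461*281 = 1/(13 - 34) - 461*281 = 1/(-21) - 129541 = -1/21 - 129541 = -2720362/21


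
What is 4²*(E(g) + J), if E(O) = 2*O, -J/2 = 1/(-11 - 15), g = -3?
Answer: -1232/13 ≈ -94.769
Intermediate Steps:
J = 1/13 (J = -2/(-11 - 15) = -2/(-26) = -2*(-1/26) = 1/13 ≈ 0.076923)
4²*(E(g) + J) = 4²*(2*(-3) + 1/13) = 16*(-6 + 1/13) = 16*(-77/13) = -1232/13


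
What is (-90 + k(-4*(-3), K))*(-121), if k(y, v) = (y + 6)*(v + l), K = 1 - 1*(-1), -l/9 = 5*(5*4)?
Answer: 1966734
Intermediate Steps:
l = -900 (l = -45*5*4 = -45*20 = -9*100 = -900)
K = 2 (K = 1 + 1 = 2)
k(y, v) = (-900 + v)*(6 + y) (k(y, v) = (y + 6)*(v - 900) = (6 + y)*(-900 + v) = (-900 + v)*(6 + y))
(-90 + k(-4*(-3), K))*(-121) = (-90 + (-5400 - (-3600)*(-3) + 6*2 + 2*(-4*(-3))))*(-121) = (-90 + (-5400 - 900*12 + 12 + 2*12))*(-121) = (-90 + (-5400 - 10800 + 12 + 24))*(-121) = (-90 - 16164)*(-121) = -16254*(-121) = 1966734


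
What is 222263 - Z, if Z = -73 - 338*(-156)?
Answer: 169608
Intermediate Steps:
Z = 52655 (Z = -73 + 52728 = 52655)
222263 - Z = 222263 - 1*52655 = 222263 - 52655 = 169608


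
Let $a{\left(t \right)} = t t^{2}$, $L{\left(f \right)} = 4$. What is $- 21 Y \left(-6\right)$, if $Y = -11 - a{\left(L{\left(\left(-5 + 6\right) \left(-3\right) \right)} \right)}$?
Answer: $-9450$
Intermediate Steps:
$a{\left(t \right)} = t^{3}$
$Y = -75$ ($Y = -11 - 4^{3} = -11 - 64 = -75$)
$- 21 Y \left(-6\right) = \left(-21\right) \left(-75\right) \left(-6\right) = 1575 \left(-6\right) = -9450$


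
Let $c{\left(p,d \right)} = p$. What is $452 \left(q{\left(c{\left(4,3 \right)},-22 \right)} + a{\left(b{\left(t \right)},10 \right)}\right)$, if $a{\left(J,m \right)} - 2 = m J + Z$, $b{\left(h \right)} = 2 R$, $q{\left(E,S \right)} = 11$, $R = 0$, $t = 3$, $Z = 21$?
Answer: $15368$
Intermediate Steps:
$b{\left(h \right)} = 0$ ($b{\left(h \right)} = 2 \cdot 0 = 0$)
$a{\left(J,m \right)} = 23 + J m$ ($a{\left(J,m \right)} = 2 + \left(m J + 21\right) = 2 + \left(J m + 21\right) = 2 + \left(21 + J m\right) = 23 + J m$)
$452 \left(q{\left(c{\left(4,3 \right)},-22 \right)} + a{\left(b{\left(t \right)},10 \right)}\right) = 452 \left(11 + \left(23 + 0 \cdot 10\right)\right) = 452 \left(11 + \left(23 + 0\right)\right) = 452 \left(11 + 23\right) = 452 \cdot 34 = 15368$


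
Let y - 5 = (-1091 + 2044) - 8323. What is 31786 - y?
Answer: 39151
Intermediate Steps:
y = -7365 (y = 5 + ((-1091 + 2044) - 8323) = 5 + (953 - 8323) = 5 - 7370 = -7365)
31786 - y = 31786 - 1*(-7365) = 31786 + 7365 = 39151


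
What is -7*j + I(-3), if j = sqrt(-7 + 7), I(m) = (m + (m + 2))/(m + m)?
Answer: 2/3 ≈ 0.66667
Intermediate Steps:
I(m) = (2 + 2*m)/(2*m) (I(m) = (m + (2 + m))/((2*m)) = (2 + 2*m)*(1/(2*m)) = (2 + 2*m)/(2*m))
j = 0 (j = sqrt(0) = 0)
-7*j + I(-3) = -7*0 + (1 - 3)/(-3) = 0 - 1/3*(-2) = 0 + 2/3 = 2/3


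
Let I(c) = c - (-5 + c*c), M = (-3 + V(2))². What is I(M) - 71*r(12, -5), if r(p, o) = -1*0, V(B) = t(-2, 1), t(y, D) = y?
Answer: -595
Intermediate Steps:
V(B) = -2
M = 25 (M = (-3 - 2)² = (-5)² = 25)
I(c) = 5 + c - c² (I(c) = c - (-5 + c²) = c + (5 - c²) = 5 + c - c²)
r(p, o) = 0
I(M) - 71*r(12, -5) = (5 + 25 - 1*25²) - 71*0 = (5 + 25 - 1*625) + 0 = (5 + 25 - 625) + 0 = -595 + 0 = -595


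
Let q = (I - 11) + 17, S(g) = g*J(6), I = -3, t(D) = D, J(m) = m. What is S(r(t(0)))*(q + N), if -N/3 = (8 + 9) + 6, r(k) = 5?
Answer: -1980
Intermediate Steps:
S(g) = 6*g (S(g) = g*6 = 6*g)
q = 3 (q = (-3 - 11) + 17 = -14 + 17 = 3)
N = -69 (N = -3*((8 + 9) + 6) = -3*(17 + 6) = -3*23 = -69)
S(r(t(0)))*(q + N) = (6*5)*(3 - 69) = 30*(-66) = -1980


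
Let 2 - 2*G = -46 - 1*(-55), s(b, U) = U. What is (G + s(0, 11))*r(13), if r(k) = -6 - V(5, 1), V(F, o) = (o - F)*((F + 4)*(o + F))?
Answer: 1575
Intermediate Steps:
G = -7/2 (G = 1 - (-46 - 1*(-55))/2 = 1 - (-46 + 55)/2 = 1 - ½*9 = 1 - 9/2 = -7/2 ≈ -3.5000)
V(F, o) = (4 + F)*(F + o)*(o - F) (V(F, o) = (o - F)*((4 + F)*(F + o)) = (4 + F)*(F + o)*(o - F))
r(k) = 210 (r(k) = -6 - (-1*5³ - 4*5² + 4*1² + 5*1²) = -6 - (-1*125 - 4*25 + 4*1 + 5*1) = -6 - (-125 - 100 + 4 + 5) = -6 - 1*(-216) = -6 + 216 = 210)
(G + s(0, 11))*r(13) = (-7/2 + 11)*210 = (15/2)*210 = 1575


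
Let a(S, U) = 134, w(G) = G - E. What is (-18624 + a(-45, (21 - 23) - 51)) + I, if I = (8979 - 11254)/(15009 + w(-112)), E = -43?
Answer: -55248575/2988 ≈ -18490.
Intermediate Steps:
w(G) = 43 + G (w(G) = G - 1*(-43) = G + 43 = 43 + G)
I = -455/2988 (I = (8979 - 11254)/(15009 + (43 - 112)) = -2275/(15009 - 69) = -2275/14940 = -2275*1/14940 = -455/2988 ≈ -0.15228)
(-18624 + a(-45, (21 - 23) - 51)) + I = (-18624 + 134) - 455/2988 = -18490 - 455/2988 = -55248575/2988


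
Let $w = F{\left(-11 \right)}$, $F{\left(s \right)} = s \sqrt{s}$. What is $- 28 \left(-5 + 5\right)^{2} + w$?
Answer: $- 11 i \sqrt{11} \approx - 36.483 i$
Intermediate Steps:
$F{\left(s \right)} = s^{\frac{3}{2}}$
$w = - 11 i \sqrt{11}$ ($w = \left(-11\right)^{\frac{3}{2}} = - 11 i \sqrt{11} \approx - 36.483 i$)
$- 28 \left(-5 + 5\right)^{2} + w = - 28 \left(-5 + 5\right)^{2} - 11 i \sqrt{11} = - 28 \cdot 0^{2} - 11 i \sqrt{11} = \left(-28\right) 0 - 11 i \sqrt{11} = 0 - 11 i \sqrt{11} = - 11 i \sqrt{11}$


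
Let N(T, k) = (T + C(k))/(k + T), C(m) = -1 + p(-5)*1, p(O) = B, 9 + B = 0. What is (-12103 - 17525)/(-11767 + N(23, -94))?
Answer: 116866/46415 ≈ 2.5178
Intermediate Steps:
B = -9 (B = -9 + 0 = -9)
p(O) = -9
C(m) = -10 (C(m) = -1 - 9*1 = -1 - 9 = -10)
N(T, k) = (-10 + T)/(T + k) (N(T, k) = (T - 10)/(k + T) = (-10 + T)/(T + k))
(-12103 - 17525)/(-11767 + N(23, -94)) = (-12103 - 17525)/(-11767 + (-10 + 23)/(23 - 94)) = -29628/(-11767 + 13/(-71)) = -29628/(-11767 - 1/71*13) = -29628/(-11767 - 13/71) = -29628/(-835470/71) = -29628*(-71/835470) = 116866/46415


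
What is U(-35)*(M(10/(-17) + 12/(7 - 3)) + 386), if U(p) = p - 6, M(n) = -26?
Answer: -14760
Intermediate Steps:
U(p) = -6 + p
U(-35)*(M(10/(-17) + 12/(7 - 3)) + 386) = (-6 - 35)*(-26 + 386) = -41*360 = -14760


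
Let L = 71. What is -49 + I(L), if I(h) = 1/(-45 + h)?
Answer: -1273/26 ≈ -48.962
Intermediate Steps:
-49 + I(L) = -49 + 1/(-45 + 71) = -49 + 1/26 = -1273/26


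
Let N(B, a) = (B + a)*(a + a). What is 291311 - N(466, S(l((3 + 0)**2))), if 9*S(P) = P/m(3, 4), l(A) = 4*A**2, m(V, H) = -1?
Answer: 322271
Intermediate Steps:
S(P) = -P/9 (S(P) = (P/(-1))/9 = (P*(-1))/9 = (-P)/9 = -P/9)
N(B, a) = 2*a*(B + a) (N(B, a) = (B + a)*(2*a) = 2*a*(B + a))
291311 - N(466, S(l((3 + 0)**2))) = 291311 - 2*(-4*((3 + 0)**2)**2/9)*(466 - 4*((3 + 0)**2)**2/9) = 291311 - 2*(-4*(3**2)**2/9)*(466 - 4*(3**2)**2/9) = 291311 - 2*(-4*9**2/9)*(466 - 4*9**2/9) = 291311 - 2*(-4*81/9)*(466 - 4*81/9) = 291311 - 2*(-1/9*324)*(466 - 1/9*324) = 291311 - 2*(-36)*(466 - 36) = 291311 - 2*(-36)*430 = 291311 - 1*(-30960) = 291311 + 30960 = 322271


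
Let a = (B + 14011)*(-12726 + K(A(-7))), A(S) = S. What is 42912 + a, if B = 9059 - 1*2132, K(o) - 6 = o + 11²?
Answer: -263901516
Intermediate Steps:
K(o) = 127 + o (K(o) = 6 + (o + 11²) = 6 + (o + 121) = 6 + (121 + o) = 127 + o)
B = 6927 (B = 9059 - 2132 = 6927)
a = -263944428 (a = (6927 + 14011)*(-12726 + (127 - 7)) = 20938*(-12726 + 120) = 20938*(-12606) = -263944428)
42912 + a = 42912 - 263944428 = -263901516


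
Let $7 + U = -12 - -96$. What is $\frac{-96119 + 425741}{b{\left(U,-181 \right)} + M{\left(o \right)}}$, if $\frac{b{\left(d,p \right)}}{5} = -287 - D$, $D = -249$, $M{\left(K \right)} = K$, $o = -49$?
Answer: $- \frac{329622}{239} \approx -1379.2$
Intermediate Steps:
$U = 77$ ($U = -7 - -84 = -7 + \left(-12 + 96\right) = -7 + 84 = 77$)
$b{\left(d,p \right)} = -190$ ($b{\left(d,p \right)} = 5 \left(-287 - -249\right) = 5 \left(-287 + 249\right) = 5 \left(-38\right) = -190$)
$\frac{-96119 + 425741}{b{\left(U,-181 \right)} + M{\left(o \right)}} = \frac{-96119 + 425741}{-190 - 49} = \frac{329622}{-239} = 329622 \left(- \frac{1}{239}\right) = - \frac{329622}{239}$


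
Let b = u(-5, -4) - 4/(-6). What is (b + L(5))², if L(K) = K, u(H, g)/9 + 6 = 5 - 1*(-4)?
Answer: 9604/9 ≈ 1067.1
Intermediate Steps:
u(H, g) = 27 (u(H, g) = -54 + 9*(5 - 1*(-4)) = -54 + 9*(5 + 4) = -54 + 9*9 = -54 + 81 = 27)
b = 83/3 (b = 27 - 4/(-6) = 27 - 4*(-⅙) = 27 + ⅔ = 83/3 ≈ 27.667)
(b + L(5))² = (83/3 + 5)² = (98/3)² = 9604/9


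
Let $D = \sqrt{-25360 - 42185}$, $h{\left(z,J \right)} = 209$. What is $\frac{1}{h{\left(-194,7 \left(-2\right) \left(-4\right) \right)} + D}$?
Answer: $\frac{11}{5854} - \frac{3 i \sqrt{7505}}{111226} \approx 0.0018791 - 0.0023366 i$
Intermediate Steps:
$D = 3 i \sqrt{7505}$ ($D = \sqrt{-67545} = 3 i \sqrt{7505} \approx 259.89 i$)
$\frac{1}{h{\left(-194,7 \left(-2\right) \left(-4\right) \right)} + D} = \frac{1}{209 + 3 i \sqrt{7505}}$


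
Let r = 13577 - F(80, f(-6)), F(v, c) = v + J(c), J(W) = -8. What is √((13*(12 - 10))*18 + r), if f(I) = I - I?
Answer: √13973 ≈ 118.21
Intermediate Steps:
f(I) = 0
F(v, c) = -8 + v (F(v, c) = v - 8 = -8 + v)
r = 13505 (r = 13577 - (-8 + 80) = 13577 - 1*72 = 13577 - 72 = 13505)
√((13*(12 - 10))*18 + r) = √((13*(12 - 10))*18 + 13505) = √((13*2)*18 + 13505) = √(26*18 + 13505) = √(468 + 13505) = √13973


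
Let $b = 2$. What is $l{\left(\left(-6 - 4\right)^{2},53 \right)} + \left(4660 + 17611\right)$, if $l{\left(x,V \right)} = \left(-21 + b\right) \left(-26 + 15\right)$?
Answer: $22480$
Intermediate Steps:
$l{\left(x,V \right)} = 209$ ($l{\left(x,V \right)} = \left(-21 + 2\right) \left(-26 + 15\right) = \left(-19\right) \left(-11\right) = 209$)
$l{\left(\left(-6 - 4\right)^{2},53 \right)} + \left(4660 + 17611\right) = 209 + \left(4660 + 17611\right) = 209 + 22271 = 22480$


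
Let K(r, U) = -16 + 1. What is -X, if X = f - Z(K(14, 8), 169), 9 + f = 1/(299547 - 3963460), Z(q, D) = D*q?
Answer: -9255044237/3663913 ≈ -2526.0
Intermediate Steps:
K(r, U) = -15
f = -32975218/3663913 (f = -9 + 1/(299547 - 3963460) = -9 + 1/(-3663913) = -9 - 1/3663913 = -32975218/3663913 ≈ -9.0000)
X = 9255044237/3663913 (X = -32975218/3663913 - 169*(-15) = -32975218/3663913 - 1*(-2535) = -32975218/3663913 + 2535 = 9255044237/3663913 ≈ 2526.0)
-X = -1*9255044237/3663913 = -9255044237/3663913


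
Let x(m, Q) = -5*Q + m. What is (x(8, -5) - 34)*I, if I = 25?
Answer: -25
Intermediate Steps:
x(m, Q) = m - 5*Q
(x(8, -5) - 34)*I = ((8 - 5*(-5)) - 34)*25 = ((8 + 25) - 34)*25 = (33 - 34)*25 = -1*25 = -25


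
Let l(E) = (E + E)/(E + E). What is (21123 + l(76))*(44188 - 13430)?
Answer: 649731992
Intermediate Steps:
l(E) = 1 (l(E) = (2*E)/((2*E)) = (2*E)*(1/(2*E)) = 1)
(21123 + l(76))*(44188 - 13430) = (21123 + 1)*(44188 - 13430) = 21124*30758 = 649731992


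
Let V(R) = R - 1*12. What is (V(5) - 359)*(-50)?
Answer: 18300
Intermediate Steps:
V(R) = -12 + R (V(R) = R - 12 = -12 + R)
(V(5) - 359)*(-50) = ((-12 + 5) - 359)*(-50) = (-7 - 359)*(-50) = -366*(-50) = 18300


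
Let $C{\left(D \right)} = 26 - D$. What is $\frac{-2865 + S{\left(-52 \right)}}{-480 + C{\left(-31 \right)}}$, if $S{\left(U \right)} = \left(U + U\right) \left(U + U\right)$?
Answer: $- \frac{7951}{423} \approx -18.797$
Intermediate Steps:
$S{\left(U \right)} = 4 U^{2}$ ($S{\left(U \right)} = 2 U 2 U = 4 U^{2}$)
$\frac{-2865 + S{\left(-52 \right)}}{-480 + C{\left(-31 \right)}} = \frac{-2865 + 4 \left(-52\right)^{2}}{-480 + \left(26 - -31\right)} = \frac{-2865 + 4 \cdot 2704}{-480 + \left(26 + 31\right)} = \frac{-2865 + 10816}{-480 + 57} = \frac{7951}{-423} = 7951 \left(- \frac{1}{423}\right) = - \frac{7951}{423}$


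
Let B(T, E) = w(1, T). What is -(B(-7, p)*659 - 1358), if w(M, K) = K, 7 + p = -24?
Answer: 5971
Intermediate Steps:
p = -31 (p = -7 - 24 = -31)
B(T, E) = T
-(B(-7, p)*659 - 1358) = -(-7*659 - 1358) = -(-4613 - 1358) = -1*(-5971) = 5971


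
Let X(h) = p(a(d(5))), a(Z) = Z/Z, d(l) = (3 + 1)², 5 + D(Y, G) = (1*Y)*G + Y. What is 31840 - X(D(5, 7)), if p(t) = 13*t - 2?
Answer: 31829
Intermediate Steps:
D(Y, G) = -5 + Y + G*Y (D(Y, G) = -5 + ((1*Y)*G + Y) = -5 + (Y*G + Y) = -5 + (G*Y + Y) = -5 + (Y + G*Y) = -5 + Y + G*Y)
d(l) = 16 (d(l) = 4² = 16)
a(Z) = 1
p(t) = -2 + 13*t
X(h) = 11 (X(h) = -2 + 13*1 = -2 + 13 = 11)
31840 - X(D(5, 7)) = 31840 - 1*11 = 31840 - 11 = 31829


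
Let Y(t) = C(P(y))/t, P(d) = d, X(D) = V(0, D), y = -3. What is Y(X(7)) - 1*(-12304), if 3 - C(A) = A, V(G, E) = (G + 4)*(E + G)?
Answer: 172259/14 ≈ 12304.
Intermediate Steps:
V(G, E) = (4 + G)*(E + G)
X(D) = 4*D (X(D) = 0**2 + 4*D + 4*0 + D*0 = 0 + 4*D + 0 + 0 = 4*D)
C(A) = 3 - A
Y(t) = 6/t (Y(t) = (3 - 1*(-3))/t = (3 + 3)/t = 6/t)
Y(X(7)) - 1*(-12304) = 6/((4*7)) - 1*(-12304) = 6/28 + 12304 = 6*(1/28) + 12304 = 3/14 + 12304 = 172259/14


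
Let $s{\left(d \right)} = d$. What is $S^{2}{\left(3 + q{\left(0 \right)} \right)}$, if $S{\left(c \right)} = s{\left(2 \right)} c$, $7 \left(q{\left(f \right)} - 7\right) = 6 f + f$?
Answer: $400$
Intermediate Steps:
$q{\left(f \right)} = 7 + f$ ($q{\left(f \right)} = 7 + \frac{6 f + f}{7} = 7 + \frac{7 f}{7} = 7 + f$)
$S{\left(c \right)} = 2 c$
$S^{2}{\left(3 + q{\left(0 \right)} \right)} = \left(2 \left(3 + \left(7 + 0\right)\right)\right)^{2} = \left(2 \left(3 + 7\right)\right)^{2} = \left(2 \cdot 10\right)^{2} = 20^{2} = 400$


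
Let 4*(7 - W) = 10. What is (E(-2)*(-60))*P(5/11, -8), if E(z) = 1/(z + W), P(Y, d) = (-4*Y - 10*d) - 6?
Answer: -19056/11 ≈ -1732.4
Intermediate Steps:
P(Y, d) = -6 - 10*d - 4*Y (P(Y, d) = (-10*d - 4*Y) - 6 = -6 - 10*d - 4*Y)
W = 9/2 (W = 7 - 1/4*10 = 7 - 5/2 = 9/2 ≈ 4.5000)
E(z) = 1/(9/2 + z) (E(z) = 1/(z + 9/2) = 1/(9/2 + z))
(E(-2)*(-60))*P(5/11, -8) = ((2/(9 + 2*(-2)))*(-60))*(-6 - 10*(-8) - 20/11) = ((2/(9 - 4))*(-60))*(-6 + 80 - 20/11) = ((2/5)*(-60))*(-6 + 80 - 4*5/11) = ((2*(1/5))*(-60))*(-6 + 80 - 20/11) = ((2/5)*(-60))*(794/11) = -24*794/11 = -19056/11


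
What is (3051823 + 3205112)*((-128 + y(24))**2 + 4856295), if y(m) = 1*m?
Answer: 30453197164785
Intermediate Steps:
y(m) = m
(3051823 + 3205112)*((-128 + y(24))**2 + 4856295) = (3051823 + 3205112)*((-128 + 24)**2 + 4856295) = 6256935*((-104)**2 + 4856295) = 6256935*(10816 + 4856295) = 6256935*4867111 = 30453197164785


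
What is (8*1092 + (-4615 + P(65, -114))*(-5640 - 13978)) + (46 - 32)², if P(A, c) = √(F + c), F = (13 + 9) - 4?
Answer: 90546002 - 78472*I*√6 ≈ 9.0546e+7 - 1.9222e+5*I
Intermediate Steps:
F = 18 (F = 22 - 4 = 18)
P(A, c) = √(18 + c)
(8*1092 + (-4615 + P(65, -114))*(-5640 - 13978)) + (46 - 32)² = (8*1092 + (-4615 + √(18 - 114))*(-5640 - 13978)) + (46 - 32)² = (8736 + (-4615 + √(-96))*(-19618)) + 14² = (8736 + (-4615 + 4*I*√6)*(-19618)) + 196 = (8736 + (90537070 - 78472*I*√6)) + 196 = (90545806 - 78472*I*√6) + 196 = 90546002 - 78472*I*√6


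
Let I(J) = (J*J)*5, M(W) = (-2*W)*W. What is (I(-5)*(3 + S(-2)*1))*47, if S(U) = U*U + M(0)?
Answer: 41125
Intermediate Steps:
M(W) = -2*W²
I(J) = 5*J² (I(J) = J²*5 = 5*J²)
S(U) = U² (S(U) = U*U - 2*0² = U² - 2*0 = U² + 0 = U²)
(I(-5)*(3 + S(-2)*1))*47 = ((5*(-5)²)*(3 + (-2)²*1))*47 = ((5*25)*(3 + 4*1))*47 = (125*(3 + 4))*47 = (125*7)*47 = 875*47 = 41125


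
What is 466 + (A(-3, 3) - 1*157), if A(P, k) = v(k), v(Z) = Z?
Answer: 312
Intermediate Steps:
A(P, k) = k
466 + (A(-3, 3) - 1*157) = 466 + (3 - 1*157) = 466 + (3 - 157) = 466 - 154 = 312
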